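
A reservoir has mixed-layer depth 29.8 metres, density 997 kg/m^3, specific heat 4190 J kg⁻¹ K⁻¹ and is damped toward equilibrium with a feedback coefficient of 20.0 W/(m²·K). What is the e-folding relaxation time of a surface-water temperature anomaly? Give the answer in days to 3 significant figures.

Areal heat capacity C = ρ c_p D = 997 × 4190 × 29.8 = 1.24×10^8 J/(m²·K).
Relaxation time τ = C / λ = 1.24×10^8 / 20.0 = 6.22×10^6 s.
In days: 6.22×10^6 s / (86400 s/day) = 72.0 days.

72.0 days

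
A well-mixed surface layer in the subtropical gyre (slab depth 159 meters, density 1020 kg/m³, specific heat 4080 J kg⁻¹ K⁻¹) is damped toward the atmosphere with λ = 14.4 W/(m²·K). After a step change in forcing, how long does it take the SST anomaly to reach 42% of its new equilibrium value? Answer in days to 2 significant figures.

Areal heat capacity C = ρ c_p D = 1020 × 4080 × 159 = 6.62×10^8 J/(m^2 K).
τ = C / λ = 6.62×10^8 / 14.4 = 4.60×10^7 s.
Fraction reached: 1 − e^(−t/τ) = 0.42 ⇒ t = −τ ln(1 − 0.42) = τ × 0.545.
t = 2.50×10^7 s = 290 days.

290 days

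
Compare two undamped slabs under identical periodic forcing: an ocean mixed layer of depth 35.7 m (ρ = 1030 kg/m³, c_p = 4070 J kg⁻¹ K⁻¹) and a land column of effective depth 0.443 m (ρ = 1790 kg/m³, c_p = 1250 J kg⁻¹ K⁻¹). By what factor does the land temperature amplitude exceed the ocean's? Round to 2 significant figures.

150

C_ocean = 1030 × 4070 × 35.7 = 1.50×10^8 J/(m²·K).
C_land = 1790 × 1250 × 0.443 = 9.91×10^5 J/(m²·K).
Undamped amplitude ∝ 1/C, so A_land/A_ocean = C_ocean/C_land = 151.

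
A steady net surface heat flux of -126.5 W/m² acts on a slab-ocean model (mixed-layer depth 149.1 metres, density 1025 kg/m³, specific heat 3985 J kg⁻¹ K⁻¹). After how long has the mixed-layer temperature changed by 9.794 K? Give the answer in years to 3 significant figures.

1.49 years

Areal heat capacity C = ρ c_p D = 1025 × 3985 × 149.1 = 6.09×10^8 J m⁻² K⁻¹.
Time required: Δt = C ΔT / F = 6.09×10^8 × -9.794 / -126.5 = 4.72×10^7 s.
In years: 4.72×10^7 s / (3.156×10^7 s/year) = 1.49 years.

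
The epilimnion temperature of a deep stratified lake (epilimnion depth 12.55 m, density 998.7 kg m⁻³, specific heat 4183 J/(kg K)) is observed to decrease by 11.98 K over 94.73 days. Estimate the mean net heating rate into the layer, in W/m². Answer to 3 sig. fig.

Areal heat capacity C = ρ c_p D = 998.7 × 4183 × 12.55 = 5.24×10^7 J m⁻² K⁻¹.
Required heat per unit area: Q = C ΔT = 5.24×10^7 × -11.98 = -6.28×10^8 J/m².
Flux F = Q / Δt = -6.28×10^8 / 8.18×10^6 s = -76.7 W/m².

-76.7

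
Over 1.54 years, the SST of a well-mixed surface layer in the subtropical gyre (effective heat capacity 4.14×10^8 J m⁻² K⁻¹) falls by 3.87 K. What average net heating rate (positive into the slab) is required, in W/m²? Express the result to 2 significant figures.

-33

Areal heat capacity C = 4.14×10^8 J m⁻² K⁻¹ (given).
Required heat per unit area: Q = C ΔT = 4.14×10^8 × -3.87 = -1.60×10^9 J/m².
Flux F = Q / Δt = -1.60×10^9 / 4.86×10^7 s = -33.0 W/m².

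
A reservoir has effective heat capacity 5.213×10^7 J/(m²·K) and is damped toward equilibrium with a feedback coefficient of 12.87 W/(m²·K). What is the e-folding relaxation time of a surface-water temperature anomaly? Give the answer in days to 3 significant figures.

Areal heat capacity C = 5.213×10^7 J/(m²·K) (given).
Relaxation time τ = C / λ = 5.21×10^7 / 12.87 = 4.05×10^6 s.
In days: 4.05×10^6 s / (86400 s/day) = 46.9 days.

46.9 days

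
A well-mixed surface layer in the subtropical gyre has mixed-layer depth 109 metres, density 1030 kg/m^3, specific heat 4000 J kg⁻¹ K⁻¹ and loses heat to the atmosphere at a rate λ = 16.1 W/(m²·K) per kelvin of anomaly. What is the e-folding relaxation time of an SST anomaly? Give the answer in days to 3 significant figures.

Areal heat capacity C = ρ c_p D = 1030 × 4000 × 109 = 4.49×10^8 J/(m²·K).
Relaxation time τ = C / λ = 4.49×10^8 / 16.1 = 2.79×10^7 s.
In days: 2.79×10^7 s / (86400 s/day) = 323 days.

323 days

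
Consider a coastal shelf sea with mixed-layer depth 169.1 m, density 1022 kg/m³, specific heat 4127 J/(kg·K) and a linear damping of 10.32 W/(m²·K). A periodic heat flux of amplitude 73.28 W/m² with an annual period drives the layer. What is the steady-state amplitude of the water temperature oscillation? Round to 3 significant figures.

Areal heat capacity C = ρ c_p D = 1022 × 4127 × 169.1 = 7.13×10^8 J/(m^2 K).
Angular frequency ω = 2π / T = 2π / 3.15×10^7 s = 1.99×10^-7 s⁻¹.
√((Cω)² + λ²) = √((142)² + 10.32²) = 142 W/(m²·K).
Amplitude A = F₀ / √((Cω)²+λ²) = 73.28 / 142 = 0.514 K.

0.514 K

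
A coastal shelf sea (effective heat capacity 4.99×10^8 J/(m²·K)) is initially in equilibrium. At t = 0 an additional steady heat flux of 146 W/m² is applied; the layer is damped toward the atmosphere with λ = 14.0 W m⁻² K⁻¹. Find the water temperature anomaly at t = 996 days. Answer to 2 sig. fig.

Areal heat capacity C = 4.99×10^8 J/(m²·K) (given).
τ = C / λ = 4.99×10^8 / 14.0 = 3.56×10^7 s.
Equilibrium anomaly ΔT_eq = F / λ = 146 / 14.0 = 10.4 K.
t = 996 days = 8.61×10^7 s, so t/τ = 2.41.
ΔT(t) = ΔT_eq (1 − e^(−t/τ)) = 10.4 × (1 − e^−2.41) = 9.50 K.

9.5 K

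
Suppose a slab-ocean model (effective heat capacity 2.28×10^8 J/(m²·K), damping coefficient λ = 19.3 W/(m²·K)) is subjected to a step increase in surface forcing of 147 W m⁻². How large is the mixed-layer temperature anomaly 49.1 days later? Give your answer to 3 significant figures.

2.30 K

Areal heat capacity C = 2.28×10^8 J/(m²·K) (given).
τ = C / λ = 2.28×10^8 / 19.3 = 1.18×10^7 s.
Equilibrium anomaly ΔT_eq = F / λ = 147 / 19.3 = 7.62 K.
t = 49.1 days = 4.24×10^6 s, so t/τ = 0.359.
ΔT(t) = ΔT_eq (1 − e^(−t/τ)) = 7.62 × (1 − e^−0.359) = 2.30 K.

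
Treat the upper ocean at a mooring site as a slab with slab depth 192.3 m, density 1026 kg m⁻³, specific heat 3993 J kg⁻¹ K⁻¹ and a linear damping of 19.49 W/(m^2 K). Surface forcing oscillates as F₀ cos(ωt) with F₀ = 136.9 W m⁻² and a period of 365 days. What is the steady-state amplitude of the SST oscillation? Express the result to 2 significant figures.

Areal heat capacity C = ρ c_p D = 1026 × 3993 × 192.3 = 7.88×10^8 J/(m^2 K).
Angular frequency ω = 2π / T = 2π / 3.15×10^7 s = 1.99×10^-7 s⁻¹.
√((Cω)² + λ²) = √((157)² + 19.49²) = 158 W/(m²·K).
Amplitude A = F₀ / √((Cω)²+λ²) = 136.9 / 158 = 0.866 K.

0.87 K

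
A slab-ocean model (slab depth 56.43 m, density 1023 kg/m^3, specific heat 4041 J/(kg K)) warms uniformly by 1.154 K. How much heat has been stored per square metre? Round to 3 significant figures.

2.69×10^8

Areal heat capacity C = ρ c_p D = 1023 × 4041 × 56.43 = 2.33×10^8 J/(m^2 K).
ΔQ = C ΔT = 2.33×10^8 × 1.154 = 2.69×10^8 J/m².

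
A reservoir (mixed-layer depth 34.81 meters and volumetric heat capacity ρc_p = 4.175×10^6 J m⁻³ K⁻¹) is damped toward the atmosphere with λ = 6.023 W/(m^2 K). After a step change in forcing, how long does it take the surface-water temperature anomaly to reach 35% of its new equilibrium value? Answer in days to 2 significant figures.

120 days

Areal heat capacity C = ρc_p × D = 4.175×10^6 × 34.81 = 1.45×10^8 J m⁻² K⁻¹.
τ = C / λ = 1.45×10^8 / 6.023 = 2.41×10^7 s.
Fraction reached: 1 − e^(−t/τ) = 0.35 ⇒ t = −τ ln(1 − 0.35) = τ × 0.431.
t = 1.04×10^7 s = 120 days.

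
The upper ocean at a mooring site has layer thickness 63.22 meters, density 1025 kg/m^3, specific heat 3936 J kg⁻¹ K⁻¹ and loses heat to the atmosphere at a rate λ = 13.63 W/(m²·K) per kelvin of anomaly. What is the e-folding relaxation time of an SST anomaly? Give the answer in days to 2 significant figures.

Areal heat capacity C = ρ c_p D = 1025 × 3936 × 63.22 = 2.55×10^8 J m⁻² K⁻¹.
Relaxation time τ = C / λ = 2.55×10^8 / 13.63 = 1.87×10^7 s.
In days: 1.87×10^7 s / (86400 s/day) = 217 days.

220 days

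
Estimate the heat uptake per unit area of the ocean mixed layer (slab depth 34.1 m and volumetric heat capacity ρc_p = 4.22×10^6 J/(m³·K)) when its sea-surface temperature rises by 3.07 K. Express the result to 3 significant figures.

Areal heat capacity C = ρc_p × D = 4.22×10^6 × 34.1 = 1.44×10^8 J m⁻² K⁻¹.
ΔQ = C ΔT = 1.44×10^8 × 3.07 = 4.42×10^8 J/m².

4.42×10^8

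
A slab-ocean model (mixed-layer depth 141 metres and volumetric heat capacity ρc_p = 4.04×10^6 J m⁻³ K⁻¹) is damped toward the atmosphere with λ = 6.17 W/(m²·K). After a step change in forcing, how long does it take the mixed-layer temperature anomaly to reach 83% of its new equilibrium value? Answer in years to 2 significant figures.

5.2 years

Areal heat capacity C = ρc_p × D = 4.04×10^6 × 141 = 5.70×10^8 J/(m^2 K).
τ = C / λ = 5.70×10^8 / 6.17 = 9.23×10^7 s.
Fraction reached: 1 − e^(−t/τ) = 0.83 ⇒ t = −τ ln(1 − 0.83) = τ × 1.77.
t = 1.64×10^8 s = 5.18 years.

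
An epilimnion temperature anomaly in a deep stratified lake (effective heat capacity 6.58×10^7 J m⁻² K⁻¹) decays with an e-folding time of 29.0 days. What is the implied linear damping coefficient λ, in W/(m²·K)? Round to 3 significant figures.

26.3

Areal heat capacity C = 6.58×10^7 J m⁻² K⁻¹ (given).
τ = 29.0 days = 2.51×10^6 s.
λ = C / τ = 6.58×10^7 / 2.51×10^6 = 26.3 W/(m²·K).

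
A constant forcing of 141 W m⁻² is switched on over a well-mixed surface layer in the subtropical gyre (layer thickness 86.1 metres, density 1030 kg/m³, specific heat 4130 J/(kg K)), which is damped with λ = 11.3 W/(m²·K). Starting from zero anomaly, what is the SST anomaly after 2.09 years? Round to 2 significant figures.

Areal heat capacity C = ρ c_p D = 1030 × 4130 × 86.1 = 3.66×10^8 J m⁻² K⁻¹.
τ = C / λ = 3.66×10^8 / 11.3 = 3.24×10^7 s.
Equilibrium anomaly ΔT_eq = F / λ = 141 / 11.3 = 12.5 K.
t = 2.09 years = 6.60×10^7 s, so t/τ = 2.03.
ΔT(t) = ΔT_eq (1 − e^(−t/τ)) = 12.5 × (1 − e^−2.03) = 10.8 K.

11 K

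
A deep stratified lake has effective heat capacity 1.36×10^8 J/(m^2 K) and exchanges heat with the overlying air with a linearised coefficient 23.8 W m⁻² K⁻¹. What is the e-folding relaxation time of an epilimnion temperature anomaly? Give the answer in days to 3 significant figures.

66.1 days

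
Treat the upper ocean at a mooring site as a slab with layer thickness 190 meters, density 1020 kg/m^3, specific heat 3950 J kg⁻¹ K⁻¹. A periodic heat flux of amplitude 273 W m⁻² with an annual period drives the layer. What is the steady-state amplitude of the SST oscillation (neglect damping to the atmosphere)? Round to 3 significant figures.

1.79 K

Areal heat capacity C = ρ c_p D = 1020 × 3950 × 190 = 7.66×10^8 J/(m^2 K).
Angular frequency ω = 2π / T = 2π / 3.15×10^7 s = 1.99×10^-7 s⁻¹.
Cω = 7.66×10^8 × 1.99×10^-7 = 153 W/(m²·K).
Amplitude A = F₀ / (Cω) = 273 / 153 = 1.79 K.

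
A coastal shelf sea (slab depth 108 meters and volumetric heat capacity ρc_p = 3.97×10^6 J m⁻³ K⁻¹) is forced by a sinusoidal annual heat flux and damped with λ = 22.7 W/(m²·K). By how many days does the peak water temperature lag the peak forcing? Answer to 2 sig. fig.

76 days

Areal heat capacity C = ρc_p × D = 3.97×10^6 × 108 = 4.29×10^8 J/(m²·K).
ω = 2π / 3.15×10^7 s = 1.99×10^-7 s⁻¹.
Phase lag φ = arctan(Cω/λ) = arctan(85.4/22.7) = 1.31 rad.
Time lag = φ / ω = 1.31 / 1.99×10^-7 = 6.58×10^6 s = 76.2 days.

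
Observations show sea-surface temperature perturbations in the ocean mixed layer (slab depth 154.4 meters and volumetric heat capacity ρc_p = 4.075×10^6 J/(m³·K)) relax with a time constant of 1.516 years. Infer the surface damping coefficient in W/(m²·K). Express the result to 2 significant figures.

Areal heat capacity C = ρc_p × D = 4.075×10^6 × 154.4 = 6.29×10^8 J m⁻² K⁻¹.
τ = 1.516 years = 4.78×10^7 s.
λ = C / τ = 6.29×10^8 / 4.78×10^7 = 13.2 W/(m²·K).

13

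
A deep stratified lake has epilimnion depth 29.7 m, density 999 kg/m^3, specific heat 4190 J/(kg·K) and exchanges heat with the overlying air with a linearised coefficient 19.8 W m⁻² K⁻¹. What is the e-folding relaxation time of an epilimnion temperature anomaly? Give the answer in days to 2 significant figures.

Areal heat capacity C = ρ c_p D = 999 × 4190 × 29.7 = 1.24×10^8 J/(m^2 K).
Relaxation time τ = C / λ = 1.24×10^8 / 19.8 = 6.28×10^6 s.
In days: 6.28×10^6 s / (86400 s/day) = 72.7 days.

73 days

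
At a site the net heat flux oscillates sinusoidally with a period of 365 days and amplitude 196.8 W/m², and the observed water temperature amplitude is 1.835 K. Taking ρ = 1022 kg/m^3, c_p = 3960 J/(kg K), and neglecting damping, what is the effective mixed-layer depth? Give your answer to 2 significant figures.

130 m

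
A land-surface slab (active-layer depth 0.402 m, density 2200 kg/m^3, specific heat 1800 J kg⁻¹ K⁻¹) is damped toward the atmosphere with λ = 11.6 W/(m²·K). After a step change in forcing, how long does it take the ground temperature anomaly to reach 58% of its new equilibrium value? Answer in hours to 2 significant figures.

Areal heat capacity C = ρ c_p D = 2200 × 1800 × 0.402 = 1.59×10^6 J m⁻² K⁻¹.
τ = C / λ = 1.59×10^6 / 11.6 = 1.37×10^5 s.
Fraction reached: 1 − e^(−t/τ) = 0.58 ⇒ t = −τ ln(1 − 0.58) = τ × 0.868.
t = 1.19×10^5 s = 33.1 hours.

33 hours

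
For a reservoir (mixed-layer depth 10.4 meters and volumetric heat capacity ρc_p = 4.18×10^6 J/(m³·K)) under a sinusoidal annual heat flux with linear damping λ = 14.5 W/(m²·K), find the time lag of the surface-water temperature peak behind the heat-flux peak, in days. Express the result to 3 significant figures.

Areal heat capacity C = ρc_p × D = 4.18×10^6 × 10.4 = 4.35×10^7 J/(m^2 K).
ω = 2π / 3.15×10^7 s = 1.99×10^-7 s⁻¹.
Phase lag φ = arctan(Cω/λ) = arctan(8.66/14.5) = 0.538 rad.
Time lag = φ / ω = 0.538 / 1.99×10^-7 = 2.70×10^6 s = 31.3 days.

31.3 days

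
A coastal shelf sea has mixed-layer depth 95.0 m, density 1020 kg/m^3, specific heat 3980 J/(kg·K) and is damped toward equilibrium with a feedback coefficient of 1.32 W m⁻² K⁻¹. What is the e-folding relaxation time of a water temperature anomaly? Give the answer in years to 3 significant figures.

Areal heat capacity C = ρ c_p D = 1020 × 3980 × 95.0 = 3.86×10^8 J m⁻² K⁻¹.
Relaxation time τ = C / λ = 3.86×10^8 / 1.32 = 2.92×10^8 s.
In years: 2.92×10^8 s / (3.156×10^7 s/year) = 9.26 years.

9.26 years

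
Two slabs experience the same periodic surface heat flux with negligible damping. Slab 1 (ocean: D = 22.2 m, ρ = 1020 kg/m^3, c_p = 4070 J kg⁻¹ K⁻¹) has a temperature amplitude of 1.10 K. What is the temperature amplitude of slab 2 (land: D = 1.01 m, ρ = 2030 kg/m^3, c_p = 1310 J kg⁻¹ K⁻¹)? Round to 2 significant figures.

38 K

C_ocean = 9.22×10^7 J/(m²·K); C_land = 2.69×10^6 J/(m²·K).
A ∝ 1/C ⇒ A_land = A_ocean × C_ocean/C_land = 1.10 × 34.3 = 37.7 K.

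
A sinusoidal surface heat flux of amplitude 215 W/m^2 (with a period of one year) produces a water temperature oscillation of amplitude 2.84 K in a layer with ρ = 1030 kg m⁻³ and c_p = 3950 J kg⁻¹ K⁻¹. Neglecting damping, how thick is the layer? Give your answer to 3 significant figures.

93.4 m

ω = 2π / 3.15×10^7 s = 1.99×10^-7 s⁻¹.
Required C = F₀ / (A ω) = 215 / (2.84 × 1.99×10^-7) = 3.80×10^8 J/(m²·K).
D = C / (ρ c_p) = 3.80×10^8 / (1030 × 3950) = 93.4 m.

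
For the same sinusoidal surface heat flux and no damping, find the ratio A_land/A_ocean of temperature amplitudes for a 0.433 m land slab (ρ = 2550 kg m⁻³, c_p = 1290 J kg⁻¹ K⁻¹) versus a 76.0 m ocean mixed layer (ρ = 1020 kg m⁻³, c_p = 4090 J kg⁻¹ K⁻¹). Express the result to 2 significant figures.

C_ocean = 1020 × 4090 × 76.0 = 3.17×10^8 J/(m²·K).
C_land = 2550 × 1290 × 0.433 = 1.42×10^6 J/(m²·K).
Undamped amplitude ∝ 1/C, so A_land/A_ocean = C_ocean/C_land = 223.

220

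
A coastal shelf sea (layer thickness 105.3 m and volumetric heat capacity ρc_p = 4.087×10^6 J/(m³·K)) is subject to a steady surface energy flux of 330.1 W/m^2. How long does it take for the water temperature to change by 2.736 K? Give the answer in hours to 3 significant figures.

Areal heat capacity C = ρc_p × D = 4.087×10^6 × 105.3 = 4.30×10^8 J/(m^2 K).
Time required: Δt = C ΔT / F = 4.30×10^8 × 2.736 / 330.1 = 3.57×10^6 s.
In hours: 3.57×10^6 s / (3600 s/hour) = 991 hours.

991 hours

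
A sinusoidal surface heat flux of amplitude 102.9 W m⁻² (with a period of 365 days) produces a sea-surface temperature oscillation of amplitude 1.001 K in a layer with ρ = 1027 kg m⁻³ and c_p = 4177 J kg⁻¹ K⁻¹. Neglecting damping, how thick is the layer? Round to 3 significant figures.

ω = 2π / 3.15×10^7 s = 1.99×10^-7 s⁻¹.
Required C = F₀ / (A ω) = 102.9 / (1.001 × 1.99×10^-7) = 5.16×10^8 J/(m²·K).
D = C / (ρ c_p) = 5.16×10^8 / (1027 × 4177) = 120 m.

120 m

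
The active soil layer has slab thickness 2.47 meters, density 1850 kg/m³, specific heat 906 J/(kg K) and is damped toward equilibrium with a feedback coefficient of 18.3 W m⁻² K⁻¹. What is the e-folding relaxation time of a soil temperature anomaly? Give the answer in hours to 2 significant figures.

Areal heat capacity C = ρ c_p D = 1850 × 906 × 2.47 = 4.14×10^6 J/(m²·K).
Relaxation time τ = C / λ = 4.14×10^6 / 18.3 = 2.26×10^5 s.
In hours: 2.26×10^5 s / (3600 s/hour) = 62.8 hours.

63 hours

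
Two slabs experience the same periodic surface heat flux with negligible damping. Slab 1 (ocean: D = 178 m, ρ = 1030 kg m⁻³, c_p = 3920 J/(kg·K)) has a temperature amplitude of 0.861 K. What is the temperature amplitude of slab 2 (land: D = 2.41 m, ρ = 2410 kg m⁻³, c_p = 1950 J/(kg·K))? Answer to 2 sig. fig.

55 K

C_ocean = 7.19×10^8 J/(m²·K); C_land = 1.13×10^7 J/(m²·K).
A ∝ 1/C ⇒ A_land = A_ocean × C_ocean/C_land = 0.861 × 63.5 = 54.6 K.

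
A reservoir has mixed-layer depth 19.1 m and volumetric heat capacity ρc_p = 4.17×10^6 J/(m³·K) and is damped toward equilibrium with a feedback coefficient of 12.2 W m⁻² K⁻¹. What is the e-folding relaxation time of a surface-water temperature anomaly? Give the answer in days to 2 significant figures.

Areal heat capacity C = ρc_p × D = 4.17×10^6 × 19.1 = 7.96×10^7 J/(m²·K).
Relaxation time τ = C / λ = 7.96×10^7 / 12.2 = 6.53×10^6 s.
In days: 6.53×10^6 s / (86400 s/day) = 75.6 days.

76 days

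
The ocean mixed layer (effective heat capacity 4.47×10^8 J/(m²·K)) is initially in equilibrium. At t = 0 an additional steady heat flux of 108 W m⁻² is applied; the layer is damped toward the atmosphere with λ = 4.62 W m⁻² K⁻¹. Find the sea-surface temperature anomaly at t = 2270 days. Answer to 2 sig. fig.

Areal heat capacity C = 4.47×10^8 J/(m²·K) (given).
τ = C / λ = 4.47×10^8 / 4.62 = 9.68×10^7 s.
Equilibrium anomaly ΔT_eq = F / λ = 108 / 4.62 = 23.4 K.
t = 2270 days = 1.96×10^8 s, so t/τ = 2.03.
ΔT(t) = ΔT_eq (1 − e^(−t/τ)) = 23.4 × (1 − e^−2.03) = 20.3 K.

20 K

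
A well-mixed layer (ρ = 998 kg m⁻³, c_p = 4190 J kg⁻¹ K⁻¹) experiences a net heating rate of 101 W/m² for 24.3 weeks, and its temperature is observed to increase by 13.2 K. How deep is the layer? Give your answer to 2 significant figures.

Heat input Q = F Δt = 101 × 1.47×10^7 s = 1.48×10^9 J/m².
Required areal heat capacity C = Q / ΔT = 1.12×10^8 J/(m²·K).
Depth D = C / (ρ c_p) = 1.12×10^8 / (998 × 4190) = 26.9 m.

27 m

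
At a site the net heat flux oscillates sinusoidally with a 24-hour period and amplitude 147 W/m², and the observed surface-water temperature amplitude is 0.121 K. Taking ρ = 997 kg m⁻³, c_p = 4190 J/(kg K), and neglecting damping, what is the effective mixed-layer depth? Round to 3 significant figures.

ω = 2π / 86400 s = 7.27×10^-5 s⁻¹.
Required C = F₀ / (A ω) = 147 / (0.121 × 7.27×10^-5) = 1.67×10^7 J/(m²·K).
D = C / (ρ c_p) = 1.67×10^7 / (997 × 4190) = 4.00 m.

4.00 m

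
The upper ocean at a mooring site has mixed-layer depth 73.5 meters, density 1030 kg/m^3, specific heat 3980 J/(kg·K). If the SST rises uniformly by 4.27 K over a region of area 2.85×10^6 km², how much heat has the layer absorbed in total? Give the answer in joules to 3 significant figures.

Areal heat capacity C = ρ c_p D = 1030 × 3980 × 73.5 = 3.01×10^8 J/(m^2 K).
Heat per unit area: q = C ΔT = 3.01×10^8 × 4.27 = 1.29×10^9 J/m².
Total heat: Q = q × A = 1.29×10^9 × (2.85×10^6 × 10⁶ m²) = 3.67×10^21 J.

3.67×10^21 J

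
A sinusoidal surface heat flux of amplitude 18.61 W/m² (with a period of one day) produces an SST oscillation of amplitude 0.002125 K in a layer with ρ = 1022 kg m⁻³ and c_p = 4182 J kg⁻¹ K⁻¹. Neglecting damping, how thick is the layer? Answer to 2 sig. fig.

ω = 2π / 86400 s = 7.27×10^-5 s⁻¹.
Required C = F₀ / (A ω) = 18.61 / (0.002125 × 7.27×10^-5) = 1.20×10^8 J/(m²·K).
D = C / (ρ c_p) = 1.20×10^8 / (1022 × 4182) = 28.2 m.

28 m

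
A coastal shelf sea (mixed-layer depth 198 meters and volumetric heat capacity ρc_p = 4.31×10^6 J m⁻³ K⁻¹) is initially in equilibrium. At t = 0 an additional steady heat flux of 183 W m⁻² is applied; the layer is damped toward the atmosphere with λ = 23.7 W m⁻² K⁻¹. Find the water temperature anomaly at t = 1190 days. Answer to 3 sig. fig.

Areal heat capacity C = ρc_p × D = 4.31×10^6 × 198 = 8.53×10^8 J m⁻² K⁻¹.
τ = C / λ = 8.53×10^8 / 23.7 = 3.60×10^7 s.
Equilibrium anomaly ΔT_eq = F / λ = 183 / 23.7 = 7.72 K.
t = 1190 days = 1.03×10^8 s, so t/τ = 2.86.
ΔT(t) = ΔT_eq (1 − e^(−t/τ)) = 7.72 × (1 − e^−2.86) = 7.28 K.

7.28 K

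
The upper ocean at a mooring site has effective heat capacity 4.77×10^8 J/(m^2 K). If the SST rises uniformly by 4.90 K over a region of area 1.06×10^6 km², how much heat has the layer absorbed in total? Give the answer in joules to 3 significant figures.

2.48×10^21 J

Areal heat capacity C = 4.77×10^8 J/(m^2 K) (given).
Heat per unit area: q = C ΔT = 4.77×10^8 × 4.90 = 2.34×10^9 J/m².
Total heat: Q = q × A = 2.34×10^9 × (1.06×10^6 × 10⁶ m²) = 2.48×10^21 J.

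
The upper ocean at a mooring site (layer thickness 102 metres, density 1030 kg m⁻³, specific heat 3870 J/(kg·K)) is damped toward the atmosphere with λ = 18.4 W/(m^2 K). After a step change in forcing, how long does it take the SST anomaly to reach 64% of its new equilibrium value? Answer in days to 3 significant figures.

Areal heat capacity C = ρ c_p D = 1030 × 3870 × 102 = 4.07×10^8 J/(m²·K).
τ = C / λ = 4.07×10^8 / 18.4 = 2.21×10^7 s.
Fraction reached: 1 − e^(−t/τ) = 0.64 ⇒ t = −τ ln(1 − 0.64) = τ × 1.02.
t = 2.26×10^7 s = 261 days.

261 days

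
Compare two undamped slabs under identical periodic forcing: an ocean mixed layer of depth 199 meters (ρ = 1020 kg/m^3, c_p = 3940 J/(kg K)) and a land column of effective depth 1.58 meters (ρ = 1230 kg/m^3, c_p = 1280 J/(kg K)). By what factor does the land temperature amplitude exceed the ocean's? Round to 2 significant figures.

320

C_ocean = 1020 × 3940 × 199 = 8.00×10^8 J/(m²·K).
C_land = 1230 × 1280 × 1.58 = 2.49×10^6 J/(m²·K).
Undamped amplitude ∝ 1/C, so A_land/A_ocean = C_ocean/C_land = 321.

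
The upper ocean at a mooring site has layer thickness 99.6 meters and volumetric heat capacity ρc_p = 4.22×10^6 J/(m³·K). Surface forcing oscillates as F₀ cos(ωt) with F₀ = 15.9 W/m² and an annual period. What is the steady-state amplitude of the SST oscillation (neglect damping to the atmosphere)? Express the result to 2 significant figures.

Areal heat capacity C = ρc_p × D = 4.22×10^6 × 99.6 = 4.20×10^8 J/(m²·K).
Angular frequency ω = 2π / T = 2π / 3.15×10^7 s = 1.99×10^-7 s⁻¹.
Cω = 4.20×10^8 × 1.99×10^-7 = 83.7 W/(m²·K).
Amplitude A = F₀ / (Cω) = 15.9 / 83.7 = 0.190 K.

0.19 K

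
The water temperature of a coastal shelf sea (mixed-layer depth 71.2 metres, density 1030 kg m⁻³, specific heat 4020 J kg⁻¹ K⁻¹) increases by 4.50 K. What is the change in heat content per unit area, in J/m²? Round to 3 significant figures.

Areal heat capacity C = ρ c_p D = 1030 × 4020 × 71.2 = 2.95×10^8 J/(m^2 K).
ΔQ = C ΔT = 2.95×10^8 × 4.50 = 1.33×10^9 J/m².

1.33×10^9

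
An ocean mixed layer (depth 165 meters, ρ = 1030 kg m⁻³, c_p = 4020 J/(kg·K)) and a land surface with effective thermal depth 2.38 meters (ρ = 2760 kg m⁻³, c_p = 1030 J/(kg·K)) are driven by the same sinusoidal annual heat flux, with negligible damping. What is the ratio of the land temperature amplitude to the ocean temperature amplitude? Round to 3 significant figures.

101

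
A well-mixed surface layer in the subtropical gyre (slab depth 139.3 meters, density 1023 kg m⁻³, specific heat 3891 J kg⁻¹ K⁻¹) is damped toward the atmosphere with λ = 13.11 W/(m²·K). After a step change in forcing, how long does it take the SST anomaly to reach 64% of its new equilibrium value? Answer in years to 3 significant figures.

1.37 years

Areal heat capacity C = ρ c_p D = 1023 × 3891 × 139.3 = 5.54×10^8 J m⁻² K⁻¹.
τ = C / λ = 5.54×10^8 / 13.11 = 4.23×10^7 s.
Fraction reached: 1 − e^(−t/τ) = 0.64 ⇒ t = −τ ln(1 − 0.64) = τ × 1.02.
t = 4.32×10^7 s = 1.37 years.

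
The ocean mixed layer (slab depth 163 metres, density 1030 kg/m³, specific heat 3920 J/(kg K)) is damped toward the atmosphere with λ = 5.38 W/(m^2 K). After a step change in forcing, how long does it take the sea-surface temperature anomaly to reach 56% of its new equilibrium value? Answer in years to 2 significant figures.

3.2 years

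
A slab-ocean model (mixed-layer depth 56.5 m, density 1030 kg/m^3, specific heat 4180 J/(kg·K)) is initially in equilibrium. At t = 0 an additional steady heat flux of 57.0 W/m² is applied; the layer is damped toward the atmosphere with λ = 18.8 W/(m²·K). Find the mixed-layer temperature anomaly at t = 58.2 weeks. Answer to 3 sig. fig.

2.83 K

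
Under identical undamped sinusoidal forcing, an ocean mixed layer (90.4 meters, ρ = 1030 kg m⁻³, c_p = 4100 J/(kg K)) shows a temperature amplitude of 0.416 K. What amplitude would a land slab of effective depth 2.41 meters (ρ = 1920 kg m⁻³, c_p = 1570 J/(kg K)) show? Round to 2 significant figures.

C_ocean = 3.82×10^8 J/(m²·K); C_land = 7.26×10^6 J/(m²·K).
A ∝ 1/C ⇒ A_land = A_ocean × C_ocean/C_land = 0.416 × 52.5 = 21.9 K.

22 K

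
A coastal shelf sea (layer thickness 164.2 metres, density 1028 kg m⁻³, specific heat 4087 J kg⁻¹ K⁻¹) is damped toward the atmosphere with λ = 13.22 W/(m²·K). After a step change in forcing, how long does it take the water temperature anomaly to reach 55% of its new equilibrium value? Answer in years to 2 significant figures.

1.3 years

Areal heat capacity C = ρ c_p D = 1028 × 4087 × 164.2 = 6.90×10^8 J m⁻² K⁻¹.
τ = C / λ = 6.90×10^8 / 13.22 = 5.22×10^7 s.
Fraction reached: 1 − e^(−t/τ) = 0.55 ⇒ t = −τ ln(1 − 0.55) = τ × 0.799.
t = 4.17×10^7 s = 1.32 years.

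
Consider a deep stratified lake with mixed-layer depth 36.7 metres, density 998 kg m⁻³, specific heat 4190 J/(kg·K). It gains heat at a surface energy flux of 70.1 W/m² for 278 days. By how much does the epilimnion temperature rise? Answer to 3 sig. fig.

Areal heat capacity C = ρ c_p D = 998 × 4190 × 36.7 = 1.53×10^8 J m⁻² K⁻¹.
Net heat input Q = F Δt = 70.1 × (278 days × 86400 s/day) = 1.68×10^9 J/m².
ΔT = Q / C = 1.68×10^9 / 1.53×10^8 = 11.0 K.

11.0 K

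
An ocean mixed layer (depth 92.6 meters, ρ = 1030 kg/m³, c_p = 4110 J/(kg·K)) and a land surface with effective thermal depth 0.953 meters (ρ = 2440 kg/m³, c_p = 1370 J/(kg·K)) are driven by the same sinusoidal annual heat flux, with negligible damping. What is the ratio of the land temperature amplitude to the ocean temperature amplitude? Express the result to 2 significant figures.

C_ocean = 1030 × 4110 × 92.6 = 3.92×10^8 J/(m²·K).
C_land = 2440 × 1370 × 0.953 = 3.19×10^6 J/(m²·K).
Undamped amplitude ∝ 1/C, so A_land/A_ocean = C_ocean/C_land = 123.

120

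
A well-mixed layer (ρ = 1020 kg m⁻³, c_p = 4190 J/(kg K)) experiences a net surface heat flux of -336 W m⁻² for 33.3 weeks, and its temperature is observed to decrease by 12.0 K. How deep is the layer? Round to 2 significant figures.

Heat input Q = F Δt = -336 × 2.01×10^7 s = -6.77×10^9 J/m².
Required areal heat capacity C = Q / ΔT = 5.64×10^8 J/(m²·K).
Depth D = C / (ρ c_p) = 5.64×10^8 / (1020 × 4190) = 132 m.

130 m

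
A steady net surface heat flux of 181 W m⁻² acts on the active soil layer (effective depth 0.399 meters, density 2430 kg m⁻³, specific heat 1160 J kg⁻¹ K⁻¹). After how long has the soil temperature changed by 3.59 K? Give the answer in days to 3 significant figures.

Areal heat capacity C = ρ c_p D = 2430 × 1160 × 0.399 = 1.12×10^6 J m⁻² K⁻¹.
Time required: Δt = C ΔT / F = 1.12×10^6 × 3.59 / 181 = 22300 s.
In days: 22300 s / (86400 s/day) = 0.258 days.

0.258 days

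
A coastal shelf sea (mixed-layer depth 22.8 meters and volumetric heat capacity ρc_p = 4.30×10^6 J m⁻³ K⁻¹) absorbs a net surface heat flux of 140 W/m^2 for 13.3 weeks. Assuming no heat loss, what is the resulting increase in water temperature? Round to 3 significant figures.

11.5 K

Areal heat capacity C = ρc_p × D = 4.30×10^6 × 22.8 = 9.80×10^7 J m⁻² K⁻¹.
Net heat input Q = F Δt = 140 × (13.3 weeks × 6.048×10^5 s/week) = 1.13×10^9 J/m².
ΔT = Q / C = 1.13×10^9 / 9.80×10^7 = 11.5 K.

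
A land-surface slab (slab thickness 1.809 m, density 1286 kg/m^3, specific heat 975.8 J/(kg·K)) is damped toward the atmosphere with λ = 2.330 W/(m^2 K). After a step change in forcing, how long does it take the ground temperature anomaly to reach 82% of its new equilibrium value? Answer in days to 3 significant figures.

19.3 days

Areal heat capacity C = ρ c_p D = 1286 × 975.8 × 1.809 = 2.27×10^6 J/(m²·K).
τ = C / λ = 2.27×10^6 / 2.330 = 9.74×10^5 s.
Fraction reached: 1 − e^(−t/τ) = 0.82 ⇒ t = −τ ln(1 − 0.82) = τ × 1.71.
t = 1.67×10^6 s = 19.3 days.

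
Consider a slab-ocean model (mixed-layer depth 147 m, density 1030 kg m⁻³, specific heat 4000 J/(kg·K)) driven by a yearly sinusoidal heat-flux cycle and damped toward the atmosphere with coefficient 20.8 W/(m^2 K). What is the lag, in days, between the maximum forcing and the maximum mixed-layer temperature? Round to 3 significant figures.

81.3 days

Areal heat capacity C = ρ c_p D = 1030 × 4000 × 147 = 6.06×10^8 J/(m^2 K).
ω = 2π / 3.15×10^7 s = 1.99×10^-7 s⁻¹.
Phase lag φ = arctan(Cω/λ) = arctan(121/20.8) = 1.40 rad.
Time lag = φ / ω = 1.40 / 1.99×10^-7 = 7.03×10^6 s = 81.3 days.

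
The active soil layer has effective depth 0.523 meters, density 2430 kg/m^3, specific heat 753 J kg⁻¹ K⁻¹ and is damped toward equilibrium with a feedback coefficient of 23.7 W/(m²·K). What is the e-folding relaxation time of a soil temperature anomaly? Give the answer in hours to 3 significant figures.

Areal heat capacity C = ρ c_p D = 2430 × 753 × 0.523 = 9.57×10^5 J/(m^2 K).
Relaxation time τ = C / λ = 9.57×10^5 / 23.7 = 40400 s.
In hours: 40400 s / (3600 s/hour) = 11.2 hours.

11.2 hours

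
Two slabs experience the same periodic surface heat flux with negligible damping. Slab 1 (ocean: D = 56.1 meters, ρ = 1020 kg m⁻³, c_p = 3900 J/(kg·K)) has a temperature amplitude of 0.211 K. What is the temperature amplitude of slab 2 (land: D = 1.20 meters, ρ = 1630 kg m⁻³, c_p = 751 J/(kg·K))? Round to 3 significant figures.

32.1 K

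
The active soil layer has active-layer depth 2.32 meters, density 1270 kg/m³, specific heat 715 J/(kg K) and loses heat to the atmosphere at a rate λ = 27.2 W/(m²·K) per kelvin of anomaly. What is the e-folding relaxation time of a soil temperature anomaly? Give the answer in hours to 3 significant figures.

21.5 hours

Areal heat capacity C = ρ c_p D = 1270 × 715 × 2.32 = 2.11×10^6 J/(m²·K).
Relaxation time τ = C / λ = 2.11×10^6 / 27.2 = 77500 s.
In hours: 77500 s / (3600 s/hour) = 21.5 hours.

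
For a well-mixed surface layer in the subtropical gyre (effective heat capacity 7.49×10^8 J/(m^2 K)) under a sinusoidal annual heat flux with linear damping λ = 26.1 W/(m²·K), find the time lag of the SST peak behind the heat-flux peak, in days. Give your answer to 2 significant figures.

81 days

Areal heat capacity C = 7.49×10^8 J/(m^2 K) (given).
ω = 2π / 3.15×10^7 s = 1.99×10^-7 s⁻¹.
Phase lag φ = arctan(Cω/λ) = arctan(149/26.1) = 1.40 rad.
Time lag = φ / ω = 1.40 / 1.99×10^-7 = 7.01×10^6 s = 81.2 days.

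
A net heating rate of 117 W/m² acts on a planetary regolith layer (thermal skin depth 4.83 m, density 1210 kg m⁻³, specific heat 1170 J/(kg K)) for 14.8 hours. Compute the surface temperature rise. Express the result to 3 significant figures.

Areal heat capacity C = ρ c_p D = 1210 × 1170 × 4.83 = 6.84×10^6 J m⁻² K⁻¹.
Net heat input Q = F Δt = 117 × (14.8 hours × 3600 s/hour) = 6.23×10^6 J/m².
ΔT = Q / C = 6.23×10^6 / 6.84×10^6 = 0.912 K.

0.912 K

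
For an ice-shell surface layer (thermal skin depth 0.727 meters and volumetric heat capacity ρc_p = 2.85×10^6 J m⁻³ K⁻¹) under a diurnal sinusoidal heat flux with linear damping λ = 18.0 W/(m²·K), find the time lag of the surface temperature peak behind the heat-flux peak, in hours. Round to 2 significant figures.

5.5 hours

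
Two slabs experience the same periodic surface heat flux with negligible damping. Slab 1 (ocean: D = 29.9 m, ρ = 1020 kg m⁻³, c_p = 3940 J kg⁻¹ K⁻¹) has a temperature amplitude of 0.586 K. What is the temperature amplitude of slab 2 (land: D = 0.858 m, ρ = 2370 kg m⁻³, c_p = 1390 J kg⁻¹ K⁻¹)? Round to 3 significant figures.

24.9 K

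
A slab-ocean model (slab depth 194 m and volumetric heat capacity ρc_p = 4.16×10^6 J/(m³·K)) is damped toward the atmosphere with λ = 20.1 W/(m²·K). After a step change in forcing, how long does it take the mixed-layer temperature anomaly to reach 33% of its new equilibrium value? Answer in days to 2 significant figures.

190 days

Areal heat capacity C = ρc_p × D = 4.16×10^6 × 194 = 8.07×10^8 J m⁻² K⁻¹.
τ = C / λ = 8.07×10^8 / 20.1 = 4.02×10^7 s.
Fraction reached: 1 − e^(−t/τ) = 0.33 ⇒ t = −τ ln(1 − 0.33) = τ × 0.400.
t = 1.61×10^7 s = 186 days.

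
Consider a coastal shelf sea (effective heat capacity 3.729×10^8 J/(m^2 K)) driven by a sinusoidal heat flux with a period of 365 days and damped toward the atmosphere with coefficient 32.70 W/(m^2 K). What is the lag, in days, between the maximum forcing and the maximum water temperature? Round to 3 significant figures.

67.2 days

Areal heat capacity C = 3.729×10^8 J/(m^2 K) (given).
ω = 2π / 3.15×10^7 s = 1.99×10^-7 s⁻¹.
Phase lag φ = arctan(Cω/λ) = arctan(74.3/32.70) = 1.16 rad.
Time lag = φ / ω = 1.16 / 1.99×10^-7 = 5.80×10^6 s = 67.2 days.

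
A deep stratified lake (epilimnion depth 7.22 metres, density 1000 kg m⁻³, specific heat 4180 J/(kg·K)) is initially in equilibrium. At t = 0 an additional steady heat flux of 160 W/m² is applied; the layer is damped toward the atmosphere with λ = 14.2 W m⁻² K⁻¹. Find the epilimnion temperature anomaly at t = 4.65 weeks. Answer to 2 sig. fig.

8.3 K

Areal heat capacity C = ρ c_p D = 1000 × 4180 × 7.22 = 3.02×10^7 J/(m^2 K).
τ = C / λ = 3.02×10^7 / 14.2 = 2.13×10^6 s.
Equilibrium anomaly ΔT_eq = F / λ = 160 / 14.2 = 11.3 K.
t = 4.65 weeks = 2.81×10^6 s, so t/τ = 1.32.
ΔT(t) = ΔT_eq (1 − e^(−t/τ)) = 11.3 × (1 − e^−1.32) = 8.27 K.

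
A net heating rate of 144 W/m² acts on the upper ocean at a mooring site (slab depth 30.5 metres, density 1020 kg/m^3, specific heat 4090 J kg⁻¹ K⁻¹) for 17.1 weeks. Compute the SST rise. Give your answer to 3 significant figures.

11.7 K

Areal heat capacity C = ρ c_p D = 1020 × 4090 × 30.5 = 1.27×10^8 J/(m²·K).
Net heat input Q = F Δt = 144 × (17.1 weeks × 6.048×10^5 s/week) = 1.49×10^9 J/m².
ΔT = Q / C = 1.49×10^9 / 1.27×10^8 = 11.7 K.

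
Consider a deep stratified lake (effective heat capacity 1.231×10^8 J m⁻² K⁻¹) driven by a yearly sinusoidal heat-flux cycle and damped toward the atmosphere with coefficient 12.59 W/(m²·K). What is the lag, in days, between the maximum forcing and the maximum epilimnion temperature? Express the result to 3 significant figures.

Areal heat capacity C = 1.231×10^8 J m⁻² K⁻¹ (given).
ω = 2π / 3.15×10^7 s = 1.99×10^-7 s⁻¹.
Phase lag φ = arctan(Cω/λ) = arctan(24.5/12.59) = 1.10 rad.
Time lag = φ / ω = 1.10 / 1.99×10^-7 = 5.50×10^6 s = 63.7 days.

63.7 days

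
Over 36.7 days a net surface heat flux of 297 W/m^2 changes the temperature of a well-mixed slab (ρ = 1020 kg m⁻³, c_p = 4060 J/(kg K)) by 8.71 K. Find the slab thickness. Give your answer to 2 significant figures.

26 m

Heat input Q = F Δt = 297 × 3.17×10^6 s = 9.42×10^8 J/m².
Required areal heat capacity C = Q / ΔT = 1.08×10^8 J/(m²·K).
Depth D = C / (ρ c_p) = 1.08×10^8 / (1020 × 4060) = 26.1 m.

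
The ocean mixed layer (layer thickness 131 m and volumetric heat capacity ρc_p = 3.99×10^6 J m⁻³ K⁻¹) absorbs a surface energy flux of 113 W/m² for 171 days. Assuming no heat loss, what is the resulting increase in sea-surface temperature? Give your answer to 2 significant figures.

3.2 K

Areal heat capacity C = ρc_p × D = 3.99×10^6 × 131 = 5.23×10^8 J m⁻² K⁻¹.
Net heat input Q = F Δt = 113 × (171 days × 86400 s/day) = 1.67×10^9 J/m².
ΔT = Q / C = 1.67×10^9 / 5.23×10^8 = 3.19 K.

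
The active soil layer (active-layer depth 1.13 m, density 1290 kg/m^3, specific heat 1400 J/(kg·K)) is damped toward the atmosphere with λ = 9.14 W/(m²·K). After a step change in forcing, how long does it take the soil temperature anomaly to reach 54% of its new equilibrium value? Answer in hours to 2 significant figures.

48 hours

Areal heat capacity C = ρ c_p D = 1290 × 1400 × 1.13 = 2.04×10^6 J/(m^2 K).
τ = C / λ = 2.04×10^6 / 9.14 = 2.23×10^5 s.
Fraction reached: 1 − e^(−t/τ) = 0.54 ⇒ t = −τ ln(1 − 0.54) = τ × 0.777.
t = 1.73×10^5 s = 48.2 hours.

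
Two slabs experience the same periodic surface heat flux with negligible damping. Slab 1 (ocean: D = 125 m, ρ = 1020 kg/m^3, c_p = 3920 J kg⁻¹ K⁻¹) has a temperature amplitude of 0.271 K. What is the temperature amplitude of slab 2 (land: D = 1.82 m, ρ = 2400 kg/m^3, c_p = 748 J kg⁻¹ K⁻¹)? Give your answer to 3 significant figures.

41.5 K

C_ocean = 5.00×10^8 J/(m²·K); C_land = 3.27×10^6 J/(m²·K).
A ∝ 1/C ⇒ A_land = A_ocean × C_ocean/C_land = 0.271 × 153 = 41.5 K.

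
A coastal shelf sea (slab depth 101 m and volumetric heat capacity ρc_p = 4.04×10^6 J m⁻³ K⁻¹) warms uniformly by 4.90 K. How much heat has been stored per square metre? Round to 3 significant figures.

Areal heat capacity C = ρc_p × D = 4.04×10^6 × 101 = 4.08×10^8 J m⁻² K⁻¹.
ΔQ = C ΔT = 4.08×10^8 × 4.90 = 2.00×10^9 J/m².

2.00×10^9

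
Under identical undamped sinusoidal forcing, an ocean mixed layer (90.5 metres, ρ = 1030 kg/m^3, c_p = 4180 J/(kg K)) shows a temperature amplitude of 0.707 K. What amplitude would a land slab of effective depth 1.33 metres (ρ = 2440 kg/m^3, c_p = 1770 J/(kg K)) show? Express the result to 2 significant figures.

C_ocean = 3.90×10^8 J/(m²·K); C_land = 5.74×10^6 J/(m²·K).
A ∝ 1/C ⇒ A_land = A_ocean × C_ocean/C_land = 0.707 × 67.8 = 48.0 K.

48 K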